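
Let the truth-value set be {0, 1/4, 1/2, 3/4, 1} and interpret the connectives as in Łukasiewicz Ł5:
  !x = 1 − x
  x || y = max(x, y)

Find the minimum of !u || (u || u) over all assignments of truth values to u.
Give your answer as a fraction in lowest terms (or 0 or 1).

Take u = 1/2:
!u = !1/2 = 1/2
u || u = 1/2 || 1/2 = 1/2
!u || (u || u) = 1/2 || 1/2 = 1/2
No assignment yields a value below 1/2, so this is the minimum.

1/2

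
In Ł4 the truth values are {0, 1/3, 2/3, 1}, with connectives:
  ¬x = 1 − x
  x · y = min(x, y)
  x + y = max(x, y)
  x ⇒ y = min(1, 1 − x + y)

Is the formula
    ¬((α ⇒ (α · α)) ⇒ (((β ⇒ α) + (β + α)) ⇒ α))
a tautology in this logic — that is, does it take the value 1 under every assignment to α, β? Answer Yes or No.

No

Counterexample: take α = 0, β = 1/3.
α · α = 0 · 0 = 0
α ⇒ (α · α) = 0 ⇒ 0 = 1
β ⇒ α = 1/3 ⇒ 0 = 2/3
β + α = 1/3 + 0 = 1/3
(β ⇒ α) + (β + α) = 2/3 + 1/3 = 2/3
((β ⇒ α) + (β + α)) ⇒ α = 2/3 ⇒ 0 = 1/3
(α ⇒ (α · α)) ⇒ (((β ⇒ α) + (β + α)) ⇒ α) = 1 ⇒ 1/3 = 1/3
¬((α ⇒ (α · α)) ⇒ (((β ⇒ α) + (β + α)) ⇒ α)) = ¬1/3 = 2/3
This gives 2/3 ≠ 1.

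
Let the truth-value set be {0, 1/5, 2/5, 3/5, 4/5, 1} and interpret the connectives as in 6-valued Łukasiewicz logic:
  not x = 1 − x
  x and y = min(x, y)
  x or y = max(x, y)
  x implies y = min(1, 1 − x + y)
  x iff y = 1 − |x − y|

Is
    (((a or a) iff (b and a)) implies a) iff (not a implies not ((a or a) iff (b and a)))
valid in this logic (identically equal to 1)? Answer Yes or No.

At a = 4/5, b = 1/5, for instance:
a or a = 4/5 or 4/5 = 4/5
b and a = 1/5 and 4/5 = 1/5
(a or a) iff (b and a) = 4/5 iff 1/5 = 2/5
((a or a) iff (b and a)) implies a = 2/5 implies 4/5 = 1
not a = not 4/5 = 1/5
not ((a or a) iff (b and a)) = not 2/5 = 3/5
not a implies not ((a or a) iff (b and a)) = 1/5 implies 3/5 = 1
(((a or a) iff (b and a)) implies a) iff (not a implies not ((a or a) iff (b and a))) = 1 iff 1 = 1
and checking the remaining 35 assignments likewise gives ≥ 1 in every case.

Yes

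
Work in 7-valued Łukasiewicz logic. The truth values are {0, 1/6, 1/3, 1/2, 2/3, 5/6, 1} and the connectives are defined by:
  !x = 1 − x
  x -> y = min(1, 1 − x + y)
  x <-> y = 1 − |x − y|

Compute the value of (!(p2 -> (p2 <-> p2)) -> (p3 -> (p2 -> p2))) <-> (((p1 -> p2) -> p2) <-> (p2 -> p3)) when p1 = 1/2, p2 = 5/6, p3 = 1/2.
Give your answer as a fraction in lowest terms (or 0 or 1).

p2 <-> p2 = 5/6 <-> 5/6 = 1
p2 -> (p2 <-> p2) = 5/6 -> 1 = 1
!(p2 -> (p2 <-> p2)) = !1 = 0
p2 -> p2 = 5/6 -> 5/6 = 1
p3 -> (p2 -> p2) = 1/2 -> 1 = 1
!(p2 -> (p2 <-> p2)) -> (p3 -> (p2 -> p2)) = 0 -> 1 = 1
p1 -> p2 = 1/2 -> 5/6 = 1
(p1 -> p2) -> p2 = 1 -> 5/6 = 5/6
p2 -> p3 = 5/6 -> 1/2 = 2/3
((p1 -> p2) -> p2) <-> (p2 -> p3) = 5/6 <-> 2/3 = 5/6
(!(p2 -> (p2 <-> p2)) -> (p3 -> (p2 -> p2))) <-> (((p1 -> p2) -> p2) <-> (p2 -> p3)) = 1 <-> 5/6 = 5/6

5/6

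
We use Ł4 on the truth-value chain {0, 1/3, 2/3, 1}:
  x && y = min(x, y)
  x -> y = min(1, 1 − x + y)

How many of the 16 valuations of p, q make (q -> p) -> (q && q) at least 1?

6

p = 0, q = 0 ↦ 0  <
p = 0, q = 1/3 ↦ 2/3  <
p = 0, q = 2/3 ↦ 1  ≥
p = 0, q = 1 ↦ 1  ≥
p = 1/3, q = 0 ↦ 0  <
p = 1/3, q = 1/3 ↦ 1/3  <
p = 1/3, q = 2/3 ↦ 1  ≥
p = 1/3, q = 1 ↦ 1  ≥
p = 2/3, q = 0 ↦ 0  <
p = 2/3, q = 1/3 ↦ 1/3  <
p = 2/3, q = 2/3 ↦ 2/3  <
p = 2/3, q = 1 ↦ 1  ≥
p = 1, q = 0 ↦ 0  <
p = 1, q = 1/3 ↦ 1/3  <
p = 1, q = 2/3 ↦ 2/3  <
p = 1, q = 1 ↦ 1  ≥
So 6 of the 16 assignments meet the threshold.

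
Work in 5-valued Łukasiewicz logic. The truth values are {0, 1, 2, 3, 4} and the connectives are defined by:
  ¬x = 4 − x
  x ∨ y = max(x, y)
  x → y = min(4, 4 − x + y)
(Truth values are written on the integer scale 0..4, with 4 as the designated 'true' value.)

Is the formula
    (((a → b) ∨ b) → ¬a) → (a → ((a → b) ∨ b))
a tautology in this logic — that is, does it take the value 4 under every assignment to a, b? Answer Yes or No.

Counterexample: take a = 3, b = 0.
a → b = 3 → 0 = 1
(a → b) ∨ b = 1 ∨ 0 = 1
¬a = ¬3 = 1
((a → b) ∨ b) → ¬a = 1 → 1 = 4
a → b = 3 → 0 = 1
(a → b) ∨ b = 1 ∨ 0 = 1
a → ((a → b) ∨ b) = 3 → 1 = 2
(((a → b) ∨ b) → ¬a) → (a → ((a → b) ∨ b)) = 4 → 2 = 2
This gives 2 ≠ 4.

No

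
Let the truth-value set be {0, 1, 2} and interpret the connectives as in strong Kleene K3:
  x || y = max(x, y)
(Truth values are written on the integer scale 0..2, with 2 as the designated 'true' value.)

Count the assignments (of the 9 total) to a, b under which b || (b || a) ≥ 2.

a = 0, b = 0 ↦ 0  <
a = 0, b = 1 ↦ 1  <
a = 0, b = 2 ↦ 2  ≥
a = 1, b = 0 ↦ 1  <
a = 1, b = 1 ↦ 1  <
a = 1, b = 2 ↦ 2  ≥
a = 2, b = 0 ↦ 2  ≥
a = 2, b = 1 ↦ 2  ≥
a = 2, b = 2 ↦ 2  ≥
So 5 of the 9 assignments meet the threshold.

5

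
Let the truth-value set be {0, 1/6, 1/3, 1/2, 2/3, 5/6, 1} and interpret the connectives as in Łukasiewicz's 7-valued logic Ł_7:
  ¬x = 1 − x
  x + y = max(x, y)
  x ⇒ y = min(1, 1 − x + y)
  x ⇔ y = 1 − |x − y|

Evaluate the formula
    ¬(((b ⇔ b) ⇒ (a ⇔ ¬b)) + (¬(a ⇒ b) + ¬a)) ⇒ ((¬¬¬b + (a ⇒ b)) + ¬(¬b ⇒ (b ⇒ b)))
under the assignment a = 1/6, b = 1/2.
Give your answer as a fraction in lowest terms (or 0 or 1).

b ⇔ b = 1/2 ⇔ 1/2 = 1
¬b = ¬1/2 = 1/2
a ⇔ ¬b = 1/6 ⇔ 1/2 = 2/3
(b ⇔ b) ⇒ (a ⇔ ¬b) = 1 ⇒ 2/3 = 2/3
a ⇒ b = 1/6 ⇒ 1/2 = 1
¬(a ⇒ b) = ¬1 = 0
¬a = ¬1/6 = 5/6
¬(a ⇒ b) + ¬a = 0 + 5/6 = 5/6
((b ⇔ b) ⇒ (a ⇔ ¬b)) + (¬(a ⇒ b) + ¬a) = 2/3 + 5/6 = 5/6
¬(((b ⇔ b) ⇒ (a ⇔ ¬b)) + (¬(a ⇒ b) + ¬a)) = ¬5/6 = 1/6
¬b = ¬1/2 = 1/2
¬¬b = ¬1/2 = 1/2
¬¬¬b = ¬1/2 = 1/2
a ⇒ b = 1/6 ⇒ 1/2 = 1
¬¬¬b + (a ⇒ b) = 1/2 + 1 = 1
¬b = ¬1/2 = 1/2
b ⇒ b = 1/2 ⇒ 1/2 = 1
¬b ⇒ (b ⇒ b) = 1/2 ⇒ 1 = 1
¬(¬b ⇒ (b ⇒ b)) = ¬1 = 0
(¬¬¬b + (a ⇒ b)) + ¬(¬b ⇒ (b ⇒ b)) = 1 + 0 = 1
¬(((b ⇔ b) ⇒ (a ⇔ ¬b)) + (¬(a ⇒ b) + ¬a)) ⇒ ((¬¬¬b + (a ⇒ b)) + ¬(¬b ⇒ (b ⇒ b))) = 1/6 ⇒ 1 = 1

1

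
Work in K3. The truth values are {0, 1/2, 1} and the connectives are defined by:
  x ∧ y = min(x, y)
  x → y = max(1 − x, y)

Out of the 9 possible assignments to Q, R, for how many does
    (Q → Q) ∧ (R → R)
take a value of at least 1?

4

Q = 0, R = 0 ↦ 1  ≥
Q = 0, R = 1/2 ↦ 1/2  <
Q = 0, R = 1 ↦ 1  ≥
Q = 1/2, R = 0 ↦ 1/2  <
Q = 1/2, R = 1/2 ↦ 1/2  <
Q = 1/2, R = 1 ↦ 1/2  <
Q = 1, R = 0 ↦ 1  ≥
Q = 1, R = 1/2 ↦ 1/2  <
Q = 1, R = 1 ↦ 1  ≥
So 4 of the 9 assignments meet the threshold.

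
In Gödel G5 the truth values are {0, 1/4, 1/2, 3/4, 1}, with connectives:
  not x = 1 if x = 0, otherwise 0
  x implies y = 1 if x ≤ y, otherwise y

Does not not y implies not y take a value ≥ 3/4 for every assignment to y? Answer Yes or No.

No

Counterexample: take y = 1/4.
not y = not 1/4 = 0
not not y = not 0 = 1
not not y implies not y = 1 implies 0 = 0
This gives 0, which is below 3/4.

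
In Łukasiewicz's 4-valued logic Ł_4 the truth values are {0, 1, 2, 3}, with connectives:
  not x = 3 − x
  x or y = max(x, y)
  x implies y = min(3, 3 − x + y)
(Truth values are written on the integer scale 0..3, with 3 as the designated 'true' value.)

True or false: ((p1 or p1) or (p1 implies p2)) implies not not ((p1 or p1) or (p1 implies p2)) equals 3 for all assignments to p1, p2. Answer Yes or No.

Yes

p1 = 0, p2 = 0 ↦ 3
p1 = 0, p2 = 1 ↦ 3
p1 = 0, p2 = 2 ↦ 3
p1 = 0, p2 = 3 ↦ 3
p1 = 1, p2 = 0 ↦ 3
p1 = 1, p2 = 1 ↦ 3
p1 = 1, p2 = 2 ↦ 3
p1 = 1, p2 = 3 ↦ 3
p1 = 2, p2 = 0 ↦ 3
p1 = 2, p2 = 1 ↦ 3
p1 = 2, p2 = 2 ↦ 3
p1 = 2, p2 = 3 ↦ 3
p1 = 3, p2 = 0 ↦ 3
p1 = 3, p2 = 1 ↦ 3
p1 = 3, p2 = 2 ↦ 3
p1 = 3, p2 = 3 ↦ 3
Every assignment gives a value ≥ 3.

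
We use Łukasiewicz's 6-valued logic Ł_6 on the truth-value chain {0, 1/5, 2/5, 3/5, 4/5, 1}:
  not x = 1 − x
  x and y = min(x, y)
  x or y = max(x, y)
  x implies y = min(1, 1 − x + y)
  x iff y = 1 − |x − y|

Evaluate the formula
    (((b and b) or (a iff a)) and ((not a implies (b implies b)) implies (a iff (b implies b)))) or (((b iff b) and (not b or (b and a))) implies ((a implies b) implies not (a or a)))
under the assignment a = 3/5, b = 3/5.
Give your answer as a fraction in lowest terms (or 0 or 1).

b and b = 3/5 and 3/5 = 3/5
a iff a = 3/5 iff 3/5 = 1
(b and b) or (a iff a) = 3/5 or 1 = 1
not a = not 3/5 = 2/5
b implies b = 3/5 implies 3/5 = 1
not a implies (b implies b) = 2/5 implies 1 = 1
b implies b = 3/5 implies 3/5 = 1
a iff (b implies b) = 3/5 iff 1 = 3/5
(not a implies (b implies b)) implies (a iff (b implies b)) = 1 implies 3/5 = 3/5
((b and b) or (a iff a)) and ((not a implies (b implies b)) implies (a iff (b implies b))) = 1 and 3/5 = 3/5
b iff b = 3/5 iff 3/5 = 1
not b = not 3/5 = 2/5
b and a = 3/5 and 3/5 = 3/5
not b or (b and a) = 2/5 or 3/5 = 3/5
(b iff b) and (not b or (b and a)) = 1 and 3/5 = 3/5
a implies b = 3/5 implies 3/5 = 1
a or a = 3/5 or 3/5 = 3/5
not (a or a) = not 3/5 = 2/5
(a implies b) implies not (a or a) = 1 implies 2/5 = 2/5
((b iff b) and (not b or (b and a))) implies ((a implies b) implies not (a or a)) = 3/5 implies 2/5 = 4/5
(((b and b) or (a iff a)) and ((not a implies (b implies b)) implies (a iff (b implies b)))) or (((b iff b) and (not b or (b and a))) implies ((a implies b) implies not (a or a))) = 3/5 or 4/5 = 4/5

4/5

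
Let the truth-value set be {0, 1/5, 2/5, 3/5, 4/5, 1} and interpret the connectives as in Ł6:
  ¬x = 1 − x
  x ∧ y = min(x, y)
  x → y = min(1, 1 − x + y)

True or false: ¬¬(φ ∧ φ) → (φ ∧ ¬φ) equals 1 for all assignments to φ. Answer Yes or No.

No

Counterexample: take φ = 3/5.
φ ∧ φ = 3/5 ∧ 3/5 = 3/5
¬(φ ∧ φ) = ¬3/5 = 2/5
¬¬(φ ∧ φ) = ¬2/5 = 3/5
¬φ = ¬3/5 = 2/5
φ ∧ ¬φ = 3/5 ∧ 2/5 = 2/5
¬¬(φ ∧ φ) → (φ ∧ ¬φ) = 3/5 → 2/5 = 4/5
This gives 4/5 ≠ 1.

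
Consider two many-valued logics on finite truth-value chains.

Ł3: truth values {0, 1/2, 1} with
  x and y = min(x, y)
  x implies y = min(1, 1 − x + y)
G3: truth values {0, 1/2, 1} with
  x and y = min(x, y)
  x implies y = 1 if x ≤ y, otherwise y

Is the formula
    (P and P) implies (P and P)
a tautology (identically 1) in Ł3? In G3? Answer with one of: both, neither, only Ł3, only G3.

In Ł3: every assignment gives 1 — tautology.
In G3: every assignment gives 1 — tautology.

both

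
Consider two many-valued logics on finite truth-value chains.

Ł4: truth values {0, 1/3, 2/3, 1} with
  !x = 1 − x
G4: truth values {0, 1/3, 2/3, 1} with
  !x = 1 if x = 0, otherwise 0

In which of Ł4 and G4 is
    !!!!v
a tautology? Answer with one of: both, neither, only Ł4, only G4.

In Ł4: at v = 0 the value is 0 — not a tautology.
In G4: at v = 0 the value is 0 — not a tautology.

neither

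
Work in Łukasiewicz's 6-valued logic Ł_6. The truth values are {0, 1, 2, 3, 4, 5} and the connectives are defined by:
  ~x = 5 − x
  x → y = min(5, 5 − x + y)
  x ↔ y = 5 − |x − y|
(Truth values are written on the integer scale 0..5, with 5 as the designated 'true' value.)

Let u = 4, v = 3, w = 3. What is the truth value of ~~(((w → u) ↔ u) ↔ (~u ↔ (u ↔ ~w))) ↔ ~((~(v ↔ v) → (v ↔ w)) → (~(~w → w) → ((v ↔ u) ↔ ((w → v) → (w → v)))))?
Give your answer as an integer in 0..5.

w → u = 3 → 4 = 5
(w → u) ↔ u = 5 ↔ 4 = 4
~u = ~4 = 1
~w = ~3 = 2
u ↔ ~w = 4 ↔ 2 = 3
~u ↔ (u ↔ ~w) = 1 ↔ 3 = 3
((w → u) ↔ u) ↔ (~u ↔ (u ↔ ~w)) = 4 ↔ 3 = 4
~(((w → u) ↔ u) ↔ (~u ↔ (u ↔ ~w))) = ~4 = 1
~~(((w → u) ↔ u) ↔ (~u ↔ (u ↔ ~w))) = ~1 = 4
v ↔ v = 3 ↔ 3 = 5
~(v ↔ v) = ~5 = 0
v ↔ w = 3 ↔ 3 = 5
~(v ↔ v) → (v ↔ w) = 0 → 5 = 5
~w = ~3 = 2
~w → w = 2 → 3 = 5
~(~w → w) = ~5 = 0
v ↔ u = 3 ↔ 4 = 4
w → v = 3 → 3 = 5
w → v = 3 → 3 = 5
(w → v) → (w → v) = 5 → 5 = 5
(v ↔ u) ↔ ((w → v) → (w → v)) = 4 ↔ 5 = 4
~(~w → w) → ((v ↔ u) ↔ ((w → v) → (w → v))) = 0 → 4 = 5
(~(v ↔ v) → (v ↔ w)) → (~(~w → w) → ((v ↔ u) ↔ ((w → v) → (w → v)))) = 5 → 5 = 5
~((~(v ↔ v) → (v ↔ w)) → (~(~w → w) → ((v ↔ u) ↔ ((w → v) → (w → v))))) = ~5 = 0
~~(((w → u) ↔ u) ↔ (~u ↔ (u ↔ ~w))) ↔ ~((~(v ↔ v) → (v ↔ w)) → (~(~w → w) → ((v ↔ u) ↔ ((w → v) → (w → v))))) = 4 ↔ 0 = 1

1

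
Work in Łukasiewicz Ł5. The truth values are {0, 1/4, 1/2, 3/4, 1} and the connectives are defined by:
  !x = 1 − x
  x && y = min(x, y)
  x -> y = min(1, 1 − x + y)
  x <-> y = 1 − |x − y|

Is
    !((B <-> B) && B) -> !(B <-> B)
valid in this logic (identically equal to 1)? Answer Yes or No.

Counterexample: take B = 0.
B <-> B = 0 <-> 0 = 1
(B <-> B) && B = 1 && 0 = 0
!((B <-> B) && B) = !0 = 1
B <-> B = 0 <-> 0 = 1
!(B <-> B) = !1 = 0
!((B <-> B) && B) -> !(B <-> B) = 1 -> 0 = 0
This gives 0 ≠ 1.

No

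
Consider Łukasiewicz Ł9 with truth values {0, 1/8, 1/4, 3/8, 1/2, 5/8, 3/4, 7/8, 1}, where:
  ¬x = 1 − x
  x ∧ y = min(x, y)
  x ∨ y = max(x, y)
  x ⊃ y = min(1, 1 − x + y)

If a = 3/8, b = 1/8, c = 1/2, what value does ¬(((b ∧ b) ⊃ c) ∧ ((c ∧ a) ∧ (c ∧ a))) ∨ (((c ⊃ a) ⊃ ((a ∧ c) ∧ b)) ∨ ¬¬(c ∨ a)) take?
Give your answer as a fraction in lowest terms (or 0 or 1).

b ∧ b = 1/8 ∧ 1/8 = 1/8
(b ∧ b) ⊃ c = 1/8 ⊃ 1/2 = 1
c ∧ a = 1/2 ∧ 3/8 = 3/8
c ∧ a = 1/2 ∧ 3/8 = 3/8
(c ∧ a) ∧ (c ∧ a) = 3/8 ∧ 3/8 = 3/8
((b ∧ b) ⊃ c) ∧ ((c ∧ a) ∧ (c ∧ a)) = 1 ∧ 3/8 = 3/8
¬(((b ∧ b) ⊃ c) ∧ ((c ∧ a) ∧ (c ∧ a))) = ¬3/8 = 5/8
c ⊃ a = 1/2 ⊃ 3/8 = 7/8
a ∧ c = 3/8 ∧ 1/2 = 3/8
(a ∧ c) ∧ b = 3/8 ∧ 1/8 = 1/8
(c ⊃ a) ⊃ ((a ∧ c) ∧ b) = 7/8 ⊃ 1/8 = 1/4
c ∨ a = 1/2 ∨ 3/8 = 1/2
¬(c ∨ a) = ¬1/2 = 1/2
¬¬(c ∨ a) = ¬1/2 = 1/2
((c ⊃ a) ⊃ ((a ∧ c) ∧ b)) ∨ ¬¬(c ∨ a) = 1/4 ∨ 1/2 = 1/2
¬(((b ∧ b) ⊃ c) ∧ ((c ∧ a) ∧ (c ∧ a))) ∨ (((c ⊃ a) ⊃ ((a ∧ c) ∧ b)) ∨ ¬¬(c ∨ a)) = 5/8 ∨ 1/2 = 5/8

5/8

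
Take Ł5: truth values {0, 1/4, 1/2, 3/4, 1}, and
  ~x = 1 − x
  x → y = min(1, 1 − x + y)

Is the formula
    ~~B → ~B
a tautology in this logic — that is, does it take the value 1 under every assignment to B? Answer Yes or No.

Counterexample: take B = 3/4.
~B = ~3/4 = 1/4
~~B = ~1/4 = 3/4
~B = ~3/4 = 1/4
~~B → ~B = 3/4 → 1/4 = 1/2
This gives 1/2 ≠ 1.

No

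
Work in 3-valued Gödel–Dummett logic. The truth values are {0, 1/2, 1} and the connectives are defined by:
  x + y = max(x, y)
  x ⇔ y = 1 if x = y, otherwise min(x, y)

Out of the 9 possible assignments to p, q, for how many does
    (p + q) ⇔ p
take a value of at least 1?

6

p = 0, q = 0 ↦ 1  ≥
p = 0, q = 1/2 ↦ 0  <
p = 0, q = 1 ↦ 0  <
p = 1/2, q = 0 ↦ 1  ≥
p = 1/2, q = 1/2 ↦ 1  ≥
p = 1/2, q = 1 ↦ 1/2  <
p = 1, q = 0 ↦ 1  ≥
p = 1, q = 1/2 ↦ 1  ≥
p = 1, q = 1 ↦ 1  ≥
So 6 of the 9 assignments meet the threshold.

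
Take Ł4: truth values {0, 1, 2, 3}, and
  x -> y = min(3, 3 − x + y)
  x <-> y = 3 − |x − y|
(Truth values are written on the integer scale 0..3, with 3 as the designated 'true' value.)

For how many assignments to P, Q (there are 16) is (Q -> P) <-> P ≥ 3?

7

P = 0, Q = 0 ↦ 0  <
P = 0, Q = 1 ↦ 1  <
P = 0, Q = 2 ↦ 2  <
P = 0, Q = 3 ↦ 3  ≥
P = 1, Q = 0 ↦ 1  <
P = 1, Q = 1 ↦ 1  <
P = 1, Q = 2 ↦ 2  <
P = 1, Q = 3 ↦ 3  ≥
P = 2, Q = 0 ↦ 2  <
P = 2, Q = 1 ↦ 2  <
P = 2, Q = 2 ↦ 2  <
P = 2, Q = 3 ↦ 3  ≥
P = 3, Q = 0 ↦ 3  ≥
P = 3, Q = 1 ↦ 3  ≥
P = 3, Q = 2 ↦ 3  ≥
P = 3, Q = 3 ↦ 3  ≥
So 7 of the 16 assignments meet the threshold.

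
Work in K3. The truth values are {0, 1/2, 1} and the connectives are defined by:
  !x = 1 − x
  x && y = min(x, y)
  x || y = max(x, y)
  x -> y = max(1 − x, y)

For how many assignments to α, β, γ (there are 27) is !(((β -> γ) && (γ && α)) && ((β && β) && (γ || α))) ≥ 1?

value 1: 19 assignments (counts)
value 1/2: 7 assignments
value 0: 1 assignment
So 19 of the 27 assignments meet the threshold.

19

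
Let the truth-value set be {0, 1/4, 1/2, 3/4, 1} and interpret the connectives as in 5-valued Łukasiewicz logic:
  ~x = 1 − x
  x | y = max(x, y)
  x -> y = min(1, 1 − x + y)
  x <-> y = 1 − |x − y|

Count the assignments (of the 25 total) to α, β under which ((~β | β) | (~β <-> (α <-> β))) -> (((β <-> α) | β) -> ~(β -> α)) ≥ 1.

6

value 1: 6 assignments (counts)
value 3/4: 5 assignments
value 1/2: 7 assignments
value 1/4: 5 assignments
value 0: 2 assignments
So 6 of the 25 assignments meet the threshold.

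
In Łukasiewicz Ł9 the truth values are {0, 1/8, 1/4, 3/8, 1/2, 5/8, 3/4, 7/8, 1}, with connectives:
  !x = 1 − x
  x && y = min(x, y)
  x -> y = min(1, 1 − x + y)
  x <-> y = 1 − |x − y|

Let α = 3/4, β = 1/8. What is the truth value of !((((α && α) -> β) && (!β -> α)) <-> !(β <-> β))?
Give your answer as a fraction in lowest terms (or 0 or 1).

3/8

α && α = 3/4 && 3/4 = 3/4
(α && α) -> β = 3/4 -> 1/8 = 3/8
!β = !1/8 = 7/8
!β -> α = 7/8 -> 3/4 = 7/8
((α && α) -> β) && (!β -> α) = 3/8 && 7/8 = 3/8
β <-> β = 1/8 <-> 1/8 = 1
!(β <-> β) = !1 = 0
(((α && α) -> β) && (!β -> α)) <-> !(β <-> β) = 3/8 <-> 0 = 5/8
!((((α && α) -> β) && (!β -> α)) <-> !(β <-> β)) = !5/8 = 3/8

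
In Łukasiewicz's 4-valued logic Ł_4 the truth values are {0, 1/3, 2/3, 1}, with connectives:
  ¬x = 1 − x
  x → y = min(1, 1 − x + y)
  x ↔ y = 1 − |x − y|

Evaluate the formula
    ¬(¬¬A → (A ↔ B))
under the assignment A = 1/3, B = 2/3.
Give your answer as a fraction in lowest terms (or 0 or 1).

0

¬A = ¬1/3 = 2/3
¬¬A = ¬2/3 = 1/3
A ↔ B = 1/3 ↔ 2/3 = 2/3
¬¬A → (A ↔ B) = 1/3 → 2/3 = 1
¬(¬¬A → (A ↔ B)) = ¬1 = 0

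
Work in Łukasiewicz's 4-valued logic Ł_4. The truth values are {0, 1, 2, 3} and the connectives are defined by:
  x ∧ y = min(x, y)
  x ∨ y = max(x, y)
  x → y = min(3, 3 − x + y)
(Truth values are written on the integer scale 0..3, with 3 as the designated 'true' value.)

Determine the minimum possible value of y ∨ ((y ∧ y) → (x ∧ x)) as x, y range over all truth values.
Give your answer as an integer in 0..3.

Take x = 0, y = 1:
y ∧ y = 1 ∧ 1 = 1
x ∧ x = 0 ∧ 0 = 0
(y ∧ y) → (x ∧ x) = 1 → 0 = 2
y ∨ ((y ∧ y) → (x ∧ x)) = 1 ∨ 2 = 2
No assignment yields a value below 2, so this is the minimum.

2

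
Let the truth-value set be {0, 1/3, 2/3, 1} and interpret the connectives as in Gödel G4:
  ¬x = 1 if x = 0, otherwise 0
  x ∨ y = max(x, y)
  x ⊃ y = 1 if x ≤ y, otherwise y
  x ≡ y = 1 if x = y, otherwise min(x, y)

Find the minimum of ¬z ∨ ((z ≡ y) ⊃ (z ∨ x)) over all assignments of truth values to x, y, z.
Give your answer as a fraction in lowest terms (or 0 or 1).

Take x = 0, y = 1/3, z = 1/3:
¬z = ¬1/3 = 0
z ≡ y = 1/3 ≡ 1/3 = 1
z ∨ x = 1/3 ∨ 0 = 1/3
(z ≡ y) ⊃ (z ∨ x) = 1 ⊃ 1/3 = 1/3
¬z ∨ ((z ≡ y) ⊃ (z ∨ x)) = 0 ∨ 1/3 = 1/3
No assignment yields a value below 1/3, so this is the minimum.

1/3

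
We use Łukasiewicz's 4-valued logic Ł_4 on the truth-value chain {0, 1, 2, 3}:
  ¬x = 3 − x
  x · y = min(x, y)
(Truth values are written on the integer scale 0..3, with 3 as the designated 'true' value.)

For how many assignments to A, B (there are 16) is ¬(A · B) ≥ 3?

A = 0, B = 0 ↦ 3  ≥
A = 0, B = 1 ↦ 3  ≥
A = 0, B = 2 ↦ 3  ≥
A = 0, B = 3 ↦ 3  ≥
A = 1, B = 0 ↦ 3  ≥
A = 1, B = 1 ↦ 2  <
A = 1, B = 2 ↦ 2  <
A = 1, B = 3 ↦ 2  <
A = 2, B = 0 ↦ 3  ≥
A = 2, B = 1 ↦ 2  <
A = 2, B = 2 ↦ 1  <
A = 2, B = 3 ↦ 1  <
A = 3, B = 0 ↦ 3  ≥
A = 3, B = 1 ↦ 2  <
A = 3, B = 2 ↦ 1  <
A = 3, B = 3 ↦ 0  <
So 7 of the 16 assignments meet the threshold.

7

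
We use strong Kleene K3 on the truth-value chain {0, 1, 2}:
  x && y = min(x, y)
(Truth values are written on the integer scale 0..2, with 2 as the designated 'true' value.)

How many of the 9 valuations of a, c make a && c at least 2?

1

a = 0, c = 0 ↦ 0  <
a = 0, c = 1 ↦ 0  <
a = 0, c = 2 ↦ 0  <
a = 1, c = 0 ↦ 0  <
a = 1, c = 1 ↦ 1  <
a = 1, c = 2 ↦ 1  <
a = 2, c = 0 ↦ 0  <
a = 2, c = 1 ↦ 1  <
a = 2, c = 2 ↦ 2  ≥
So 1 of the 9 assignments meets the threshold.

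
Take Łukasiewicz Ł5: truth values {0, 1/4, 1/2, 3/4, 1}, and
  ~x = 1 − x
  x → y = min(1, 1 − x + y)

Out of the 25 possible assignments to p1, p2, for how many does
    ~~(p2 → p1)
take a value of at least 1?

15

value 1: 15 assignments (counts)
value 3/4: 4 assignments
value 1/2: 3 assignments
value 1/4: 2 assignments
value 0: 1 assignment
So 15 of the 25 assignments meet the threshold.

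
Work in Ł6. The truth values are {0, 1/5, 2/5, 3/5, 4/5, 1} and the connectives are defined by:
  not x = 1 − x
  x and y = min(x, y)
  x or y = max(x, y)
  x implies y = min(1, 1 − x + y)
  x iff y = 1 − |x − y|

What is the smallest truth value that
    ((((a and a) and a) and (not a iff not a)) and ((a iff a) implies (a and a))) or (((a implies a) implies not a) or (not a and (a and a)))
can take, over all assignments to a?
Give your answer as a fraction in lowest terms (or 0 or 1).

3/5

Take a = 2/5:
a and a = 2/5 and 2/5 = 2/5
(a and a) and a = 2/5 and 2/5 = 2/5
not a = not 2/5 = 3/5
not a = not 2/5 = 3/5
not a iff not a = 3/5 iff 3/5 = 1
((a and a) and a) and (not a iff not a) = 2/5 and 1 = 2/5
a iff a = 2/5 iff 2/5 = 1
a and a = 2/5 and 2/5 = 2/5
(a iff a) implies (a and a) = 1 implies 2/5 = 2/5
(((a and a) and a) and (not a iff not a)) and ((a iff a) implies (a and a)) = 2/5 and 2/5 = 2/5
a implies a = 2/5 implies 2/5 = 1
not a = not 2/5 = 3/5
(a implies a) implies not a = 1 implies 3/5 = 3/5
not a = not 2/5 = 3/5
a and a = 2/5 and 2/5 = 2/5
not a and (a and a) = 3/5 and 2/5 = 2/5
((a implies a) implies not a) or (not a and (a and a)) = 3/5 or 2/5 = 3/5
((((a and a) and a) and (not a iff not a)) and ((a iff a) implies (a and a))) or (((a implies a) implies not a) or (not a and (a and a))) = 2/5 or 3/5 = 3/5
No assignment yields a value below 3/5, so this is the minimum.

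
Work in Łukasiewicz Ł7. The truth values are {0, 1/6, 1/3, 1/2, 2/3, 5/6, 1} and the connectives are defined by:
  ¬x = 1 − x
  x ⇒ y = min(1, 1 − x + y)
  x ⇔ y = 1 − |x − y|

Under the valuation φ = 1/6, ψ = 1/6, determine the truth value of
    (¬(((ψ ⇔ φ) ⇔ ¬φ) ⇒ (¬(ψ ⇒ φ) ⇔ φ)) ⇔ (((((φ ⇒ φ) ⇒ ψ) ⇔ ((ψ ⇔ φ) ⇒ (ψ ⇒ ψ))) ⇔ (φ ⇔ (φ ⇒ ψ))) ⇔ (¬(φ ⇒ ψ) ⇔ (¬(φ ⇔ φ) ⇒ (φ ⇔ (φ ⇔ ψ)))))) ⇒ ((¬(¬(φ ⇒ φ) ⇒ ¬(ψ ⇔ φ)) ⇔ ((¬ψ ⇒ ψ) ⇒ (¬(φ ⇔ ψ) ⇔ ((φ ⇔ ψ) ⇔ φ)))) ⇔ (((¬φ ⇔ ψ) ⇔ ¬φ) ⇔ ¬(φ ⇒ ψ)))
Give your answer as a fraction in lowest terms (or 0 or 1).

ψ ⇔ φ = 1/6 ⇔ 1/6 = 1
¬φ = ¬1/6 = 5/6
(ψ ⇔ φ) ⇔ ¬φ = 1 ⇔ 5/6 = 5/6
ψ ⇒ φ = 1/6 ⇒ 1/6 = 1
¬(ψ ⇒ φ) = ¬1 = 0
¬(ψ ⇒ φ) ⇔ φ = 0 ⇔ 1/6 = 5/6
((ψ ⇔ φ) ⇔ ¬φ) ⇒ (¬(ψ ⇒ φ) ⇔ φ) = 5/6 ⇒ 5/6 = 1
¬(((ψ ⇔ φ) ⇔ ¬φ) ⇒ (¬(ψ ⇒ φ) ⇔ φ)) = ¬1 = 0
φ ⇒ φ = 1/6 ⇒ 1/6 = 1
(φ ⇒ φ) ⇒ ψ = 1 ⇒ 1/6 = 1/6
ψ ⇔ φ = 1/6 ⇔ 1/6 = 1
ψ ⇒ ψ = 1/6 ⇒ 1/6 = 1
(ψ ⇔ φ) ⇒ (ψ ⇒ ψ) = 1 ⇒ 1 = 1
((φ ⇒ φ) ⇒ ψ) ⇔ ((ψ ⇔ φ) ⇒ (ψ ⇒ ψ)) = 1/6 ⇔ 1 = 1/6
φ ⇒ ψ = 1/6 ⇒ 1/6 = 1
φ ⇔ (φ ⇒ ψ) = 1/6 ⇔ 1 = 1/6
(((φ ⇒ φ) ⇒ ψ) ⇔ ((ψ ⇔ φ) ⇒ (ψ ⇒ ψ))) ⇔ (φ ⇔ (φ ⇒ ψ)) = 1/6 ⇔ 1/6 = 1
φ ⇒ ψ = 1/6 ⇒ 1/6 = 1
¬(φ ⇒ ψ) = ¬1 = 0
φ ⇔ φ = 1/6 ⇔ 1/6 = 1
¬(φ ⇔ φ) = ¬1 = 0
φ ⇔ ψ = 1/6 ⇔ 1/6 = 1
φ ⇔ (φ ⇔ ψ) = 1/6 ⇔ 1 = 1/6
¬(φ ⇔ φ) ⇒ (φ ⇔ (φ ⇔ ψ)) = 0 ⇒ 1/6 = 1
¬(φ ⇒ ψ) ⇔ (¬(φ ⇔ φ) ⇒ (φ ⇔ (φ ⇔ ψ))) = 0 ⇔ 1 = 0
((((φ ⇒ φ) ⇒ ψ) ⇔ ((ψ ⇔ φ) ⇒ (ψ ⇒ ψ))) ⇔ (φ ⇔ (φ ⇒ ψ))) ⇔ (¬(φ ⇒ ψ) ⇔ (¬(φ ⇔ φ) ⇒ (φ ⇔ (φ ⇔ ψ)))) = 1 ⇔ 0 = 0
¬(((ψ ⇔ φ) ⇔ ¬φ) ⇒ (¬(ψ ⇒ φ) ⇔ φ)) ⇔ (((((φ ⇒ φ) ⇒ ψ) ⇔ ((ψ ⇔ φ) ⇒ (ψ ⇒ ψ))) ⇔ (φ ⇔ (φ ⇒ ψ))) ⇔ (¬(φ ⇒ ψ) ⇔ (¬(φ ⇔ φ) ⇒ (φ ⇔ (φ ⇔ ψ))))) = 0 ⇔ 0 = 1
φ ⇒ φ = 1/6 ⇒ 1/6 = 1
¬(φ ⇒ φ) = ¬1 = 0
ψ ⇔ φ = 1/6 ⇔ 1/6 = 1
¬(ψ ⇔ φ) = ¬1 = 0
¬(φ ⇒ φ) ⇒ ¬(ψ ⇔ φ) = 0 ⇒ 0 = 1
¬(¬(φ ⇒ φ) ⇒ ¬(ψ ⇔ φ)) = ¬1 = 0
¬ψ = ¬1/6 = 5/6
¬ψ ⇒ ψ = 5/6 ⇒ 1/6 = 1/3
φ ⇔ ψ = 1/6 ⇔ 1/6 = 1
¬(φ ⇔ ψ) = ¬1 = 0
φ ⇔ ψ = 1/6 ⇔ 1/6 = 1
(φ ⇔ ψ) ⇔ φ = 1 ⇔ 1/6 = 1/6
¬(φ ⇔ ψ) ⇔ ((φ ⇔ ψ) ⇔ φ) = 0 ⇔ 1/6 = 5/6
(¬ψ ⇒ ψ) ⇒ (¬(φ ⇔ ψ) ⇔ ((φ ⇔ ψ) ⇔ φ)) = 1/3 ⇒ 5/6 = 1
¬(¬(φ ⇒ φ) ⇒ ¬(ψ ⇔ φ)) ⇔ ((¬ψ ⇒ ψ) ⇒ (¬(φ ⇔ ψ) ⇔ ((φ ⇔ ψ) ⇔ φ))) = 0 ⇔ 1 = 0
¬φ = ¬1/6 = 5/6
¬φ ⇔ ψ = 5/6 ⇔ 1/6 = 1/3
¬φ = ¬1/6 = 5/6
(¬φ ⇔ ψ) ⇔ ¬φ = 1/3 ⇔ 5/6 = 1/2
φ ⇒ ψ = 1/6 ⇒ 1/6 = 1
¬(φ ⇒ ψ) = ¬1 = 0
((¬φ ⇔ ψ) ⇔ ¬φ) ⇔ ¬(φ ⇒ ψ) = 1/2 ⇔ 0 = 1/2
(¬(¬(φ ⇒ φ) ⇒ ¬(ψ ⇔ φ)) ⇔ ((¬ψ ⇒ ψ) ⇒ (¬(φ ⇔ ψ) ⇔ ((φ ⇔ ψ) ⇔ φ)))) ⇔ (((¬φ ⇔ ψ) ⇔ ¬φ) ⇔ ¬(φ ⇒ ψ)) = 0 ⇔ 1/2 = 1/2
(¬(((ψ ⇔ φ) ⇔ ¬φ) ⇒ (¬(ψ ⇒ φ) ⇔ φ)) ⇔ (((((φ ⇒ φ) ⇒ ψ) ⇔ ((ψ ⇔ φ) ⇒ (ψ ⇒ ψ))) ⇔ (φ ⇔ (φ ⇒ ψ))) ⇔ (¬(φ ⇒ ψ) ⇔ (¬(φ ⇔ φ) ⇒ (φ ⇔ (φ ⇔ ψ)))))) ⇒ ((¬(¬(φ ⇒ φ) ⇒ ¬(ψ ⇔ φ)) ⇔ ((¬ψ ⇒ ψ) ⇒ (¬(φ ⇔ ψ) ⇔ ((φ ⇔ ψ) ⇔ φ)))) ⇔ (((¬φ ⇔ ψ) ⇔ ¬φ) ⇔ ¬(φ ⇒ ψ))) = 1 ⇒ 1/2 = 1/2

1/2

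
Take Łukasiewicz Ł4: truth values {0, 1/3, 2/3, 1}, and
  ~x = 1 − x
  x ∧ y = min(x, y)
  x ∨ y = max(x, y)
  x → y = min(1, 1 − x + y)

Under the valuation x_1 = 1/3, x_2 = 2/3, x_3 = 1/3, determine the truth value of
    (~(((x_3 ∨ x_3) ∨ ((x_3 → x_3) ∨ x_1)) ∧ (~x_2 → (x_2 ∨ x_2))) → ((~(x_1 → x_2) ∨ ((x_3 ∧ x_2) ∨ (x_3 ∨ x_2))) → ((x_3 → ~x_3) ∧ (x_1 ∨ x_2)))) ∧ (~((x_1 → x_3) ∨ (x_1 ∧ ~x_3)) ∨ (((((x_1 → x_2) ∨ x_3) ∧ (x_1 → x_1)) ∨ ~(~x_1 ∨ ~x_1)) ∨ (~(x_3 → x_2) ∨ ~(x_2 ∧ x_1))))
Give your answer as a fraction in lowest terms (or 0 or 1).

1

x_3 ∨ x_3 = 1/3 ∨ 1/3 = 1/3
x_3 → x_3 = 1/3 → 1/3 = 1
(x_3 → x_3) ∨ x_1 = 1 ∨ 1/3 = 1
(x_3 ∨ x_3) ∨ ((x_3 → x_3) ∨ x_1) = 1/3 ∨ 1 = 1
~x_2 = ~2/3 = 1/3
x_2 ∨ x_2 = 2/3 ∨ 2/3 = 2/3
~x_2 → (x_2 ∨ x_2) = 1/3 → 2/3 = 1
((x_3 ∨ x_3) ∨ ((x_3 → x_3) ∨ x_1)) ∧ (~x_2 → (x_2 ∨ x_2)) = 1 ∧ 1 = 1
~(((x_3 ∨ x_3) ∨ ((x_3 → x_3) ∨ x_1)) ∧ (~x_2 → (x_2 ∨ x_2))) = ~1 = 0
x_1 → x_2 = 1/3 → 2/3 = 1
~(x_1 → x_2) = ~1 = 0
x_3 ∧ x_2 = 1/3 ∧ 2/3 = 1/3
x_3 ∨ x_2 = 1/3 ∨ 2/3 = 2/3
(x_3 ∧ x_2) ∨ (x_3 ∨ x_2) = 1/3 ∨ 2/3 = 2/3
~(x_1 → x_2) ∨ ((x_3 ∧ x_2) ∨ (x_3 ∨ x_2)) = 0 ∨ 2/3 = 2/3
~x_3 = ~1/3 = 2/3
x_3 → ~x_3 = 1/3 → 2/3 = 1
x_1 ∨ x_2 = 1/3 ∨ 2/3 = 2/3
(x_3 → ~x_3) ∧ (x_1 ∨ x_2) = 1 ∧ 2/3 = 2/3
(~(x_1 → x_2) ∨ ((x_3 ∧ x_2) ∨ (x_3 ∨ x_2))) → ((x_3 → ~x_3) ∧ (x_1 ∨ x_2)) = 2/3 → 2/3 = 1
~(((x_3 ∨ x_3) ∨ ((x_3 → x_3) ∨ x_1)) ∧ (~x_2 → (x_2 ∨ x_2))) → ((~(x_1 → x_2) ∨ ((x_3 ∧ x_2) ∨ (x_3 ∨ x_2))) → ((x_3 → ~x_3) ∧ (x_1 ∨ x_2))) = 0 → 1 = 1
x_1 → x_3 = 1/3 → 1/3 = 1
~x_3 = ~1/3 = 2/3
x_1 ∧ ~x_3 = 1/3 ∧ 2/3 = 1/3
(x_1 → x_3) ∨ (x_1 ∧ ~x_3) = 1 ∨ 1/3 = 1
~((x_1 → x_3) ∨ (x_1 ∧ ~x_3)) = ~1 = 0
x_1 → x_2 = 1/3 → 2/3 = 1
(x_1 → x_2) ∨ x_3 = 1 ∨ 1/3 = 1
x_1 → x_1 = 1/3 → 1/3 = 1
((x_1 → x_2) ∨ x_3) ∧ (x_1 → x_1) = 1 ∧ 1 = 1
~x_1 = ~1/3 = 2/3
~x_1 = ~1/3 = 2/3
~x_1 ∨ ~x_1 = 2/3 ∨ 2/3 = 2/3
~(~x_1 ∨ ~x_1) = ~2/3 = 1/3
(((x_1 → x_2) ∨ x_3) ∧ (x_1 → x_1)) ∨ ~(~x_1 ∨ ~x_1) = 1 ∨ 1/3 = 1
x_3 → x_2 = 1/3 → 2/3 = 1
~(x_3 → x_2) = ~1 = 0
x_2 ∧ x_1 = 2/3 ∧ 1/3 = 1/3
~(x_2 ∧ x_1) = ~1/3 = 2/3
~(x_3 → x_2) ∨ ~(x_2 ∧ x_1) = 0 ∨ 2/3 = 2/3
((((x_1 → x_2) ∨ x_3) ∧ (x_1 → x_1)) ∨ ~(~x_1 ∨ ~x_1)) ∨ (~(x_3 → x_2) ∨ ~(x_2 ∧ x_1)) = 1 ∨ 2/3 = 1
~((x_1 → x_3) ∨ (x_1 ∧ ~x_3)) ∨ (((((x_1 → x_2) ∨ x_3) ∧ (x_1 → x_1)) ∨ ~(~x_1 ∨ ~x_1)) ∨ (~(x_3 → x_2) ∨ ~(x_2 ∧ x_1))) = 0 ∨ 1 = 1
(~(((x_3 ∨ x_3) ∨ ((x_3 → x_3) ∨ x_1)) ∧ (~x_2 → (x_2 ∨ x_2))) → ((~(x_1 → x_2) ∨ ((x_3 ∧ x_2) ∨ (x_3 ∨ x_2))) → ((x_3 → ~x_3) ∧ (x_1 ∨ x_2)))) ∧ (~((x_1 → x_3) ∨ (x_1 ∧ ~x_3)) ∨ (((((x_1 → x_2) ∨ x_3) ∧ (x_1 → x_1)) ∨ ~(~x_1 ∨ ~x_1)) ∨ (~(x_3 → x_2) ∨ ~(x_2 ∧ x_1)))) = 1 ∧ 1 = 1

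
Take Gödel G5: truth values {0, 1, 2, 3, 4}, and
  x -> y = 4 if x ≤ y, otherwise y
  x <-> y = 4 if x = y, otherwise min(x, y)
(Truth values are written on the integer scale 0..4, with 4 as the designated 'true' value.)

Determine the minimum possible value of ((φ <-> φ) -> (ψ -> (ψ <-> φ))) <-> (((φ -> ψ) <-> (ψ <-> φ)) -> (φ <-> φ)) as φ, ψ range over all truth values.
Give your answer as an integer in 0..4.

Take φ = 0, ψ = 1:
φ <-> φ = 0 <-> 0 = 4
ψ <-> φ = 1 <-> 0 = 0
ψ -> (ψ <-> φ) = 1 -> 0 = 0
(φ <-> φ) -> (ψ -> (ψ <-> φ)) = 4 -> 0 = 0
φ -> ψ = 0 -> 1 = 4
ψ <-> φ = 1 <-> 0 = 0
(φ -> ψ) <-> (ψ <-> φ) = 4 <-> 0 = 0
φ <-> φ = 0 <-> 0 = 4
((φ -> ψ) <-> (ψ <-> φ)) -> (φ <-> φ) = 0 -> 4 = 4
((φ <-> φ) -> (ψ -> (ψ <-> φ))) <-> (((φ -> ψ) <-> (ψ <-> φ)) -> (φ <-> φ)) = 0 <-> 4 = 0
No assignment yields a value below 0, so this is the minimum.

0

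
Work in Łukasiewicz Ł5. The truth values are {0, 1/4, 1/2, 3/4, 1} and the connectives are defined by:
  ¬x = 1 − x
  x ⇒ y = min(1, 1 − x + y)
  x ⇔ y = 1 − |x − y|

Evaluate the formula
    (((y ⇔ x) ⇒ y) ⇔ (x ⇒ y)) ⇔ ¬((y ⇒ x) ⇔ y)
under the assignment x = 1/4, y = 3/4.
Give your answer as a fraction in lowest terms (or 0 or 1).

y ⇔ x = 3/4 ⇔ 1/4 = 1/2
(y ⇔ x) ⇒ y = 1/2 ⇒ 3/4 = 1
x ⇒ y = 1/4 ⇒ 3/4 = 1
((y ⇔ x) ⇒ y) ⇔ (x ⇒ y) = 1 ⇔ 1 = 1
y ⇒ x = 3/4 ⇒ 1/4 = 1/2
(y ⇒ x) ⇔ y = 1/2 ⇔ 3/4 = 3/4
¬((y ⇒ x) ⇔ y) = ¬3/4 = 1/4
(((y ⇔ x) ⇒ y) ⇔ (x ⇒ y)) ⇔ ¬((y ⇒ x) ⇔ y) = 1 ⇔ 1/4 = 1/4

1/4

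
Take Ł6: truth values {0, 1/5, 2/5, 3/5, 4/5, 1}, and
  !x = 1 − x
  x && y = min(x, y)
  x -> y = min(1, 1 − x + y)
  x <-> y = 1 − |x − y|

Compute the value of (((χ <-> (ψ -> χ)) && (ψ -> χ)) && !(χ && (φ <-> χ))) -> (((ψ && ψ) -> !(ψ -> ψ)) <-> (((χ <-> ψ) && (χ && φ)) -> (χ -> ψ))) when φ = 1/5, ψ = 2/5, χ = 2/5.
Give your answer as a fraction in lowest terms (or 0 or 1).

ψ -> χ = 2/5 -> 2/5 = 1
χ <-> (ψ -> χ) = 2/5 <-> 1 = 2/5
ψ -> χ = 2/5 -> 2/5 = 1
(χ <-> (ψ -> χ)) && (ψ -> χ) = 2/5 && 1 = 2/5
φ <-> χ = 1/5 <-> 2/5 = 4/5
χ && (φ <-> χ) = 2/5 && 4/5 = 2/5
!(χ && (φ <-> χ)) = !2/5 = 3/5
((χ <-> (ψ -> χ)) && (ψ -> χ)) && !(χ && (φ <-> χ)) = 2/5 && 3/5 = 2/5
ψ && ψ = 2/5 && 2/5 = 2/5
ψ -> ψ = 2/5 -> 2/5 = 1
!(ψ -> ψ) = !1 = 0
(ψ && ψ) -> !(ψ -> ψ) = 2/5 -> 0 = 3/5
χ <-> ψ = 2/5 <-> 2/5 = 1
χ && φ = 2/5 && 1/5 = 1/5
(χ <-> ψ) && (χ && φ) = 1 && 1/5 = 1/5
χ -> ψ = 2/5 -> 2/5 = 1
((χ <-> ψ) && (χ && φ)) -> (χ -> ψ) = 1/5 -> 1 = 1
((ψ && ψ) -> !(ψ -> ψ)) <-> (((χ <-> ψ) && (χ && φ)) -> (χ -> ψ)) = 3/5 <-> 1 = 3/5
(((χ <-> (ψ -> χ)) && (ψ -> χ)) && !(χ && (φ <-> χ))) -> (((ψ && ψ) -> !(ψ -> ψ)) <-> (((χ <-> ψ) && (χ && φ)) -> (χ -> ψ))) = 2/5 -> 3/5 = 1

1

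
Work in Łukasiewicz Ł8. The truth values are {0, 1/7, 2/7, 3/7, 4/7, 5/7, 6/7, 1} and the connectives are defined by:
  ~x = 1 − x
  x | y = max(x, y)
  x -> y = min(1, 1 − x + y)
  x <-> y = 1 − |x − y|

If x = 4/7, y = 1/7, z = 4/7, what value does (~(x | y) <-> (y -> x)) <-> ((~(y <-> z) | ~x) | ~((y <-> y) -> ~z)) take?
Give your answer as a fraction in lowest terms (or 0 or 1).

x | y = 4/7 | 1/7 = 4/7
~(x | y) = ~4/7 = 3/7
y -> x = 1/7 -> 4/7 = 1
~(x | y) <-> (y -> x) = 3/7 <-> 1 = 3/7
y <-> z = 1/7 <-> 4/7 = 4/7
~(y <-> z) = ~4/7 = 3/7
~x = ~4/7 = 3/7
~(y <-> z) | ~x = 3/7 | 3/7 = 3/7
y <-> y = 1/7 <-> 1/7 = 1
~z = ~4/7 = 3/7
(y <-> y) -> ~z = 1 -> 3/7 = 3/7
~((y <-> y) -> ~z) = ~3/7 = 4/7
(~(y <-> z) | ~x) | ~((y <-> y) -> ~z) = 3/7 | 4/7 = 4/7
(~(x | y) <-> (y -> x)) <-> ((~(y <-> z) | ~x) | ~((y <-> y) -> ~z)) = 3/7 <-> 4/7 = 6/7

6/7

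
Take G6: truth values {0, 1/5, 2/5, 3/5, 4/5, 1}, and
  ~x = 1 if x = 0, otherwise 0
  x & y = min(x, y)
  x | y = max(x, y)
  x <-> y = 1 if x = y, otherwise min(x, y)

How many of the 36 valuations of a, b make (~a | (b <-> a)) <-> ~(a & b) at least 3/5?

value 1: 6 assignments (counts)
value 0: 30 assignments
So 6 of the 36 assignments meet the threshold.

6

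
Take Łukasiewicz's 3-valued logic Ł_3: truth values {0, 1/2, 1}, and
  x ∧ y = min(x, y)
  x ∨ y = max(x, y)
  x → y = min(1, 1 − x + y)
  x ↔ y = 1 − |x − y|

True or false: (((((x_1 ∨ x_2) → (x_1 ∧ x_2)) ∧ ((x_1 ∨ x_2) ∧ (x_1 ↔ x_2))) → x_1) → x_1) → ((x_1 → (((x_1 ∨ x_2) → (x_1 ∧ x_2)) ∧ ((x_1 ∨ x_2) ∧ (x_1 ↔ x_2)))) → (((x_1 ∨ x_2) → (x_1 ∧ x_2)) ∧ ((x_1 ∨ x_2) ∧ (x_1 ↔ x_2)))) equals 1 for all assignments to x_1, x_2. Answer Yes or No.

x_1 = 0, x_2 = 0 ↦ 1
x_1 = 0, x_2 = 1/2 ↦ 1
x_1 = 0, x_2 = 1 ↦ 1
x_1 = 1/2, x_2 = 0 ↦ 1
x_1 = 1/2, x_2 = 1/2 ↦ 1
x_1 = 1/2, x_2 = 1 ↦ 1
x_1 = 1, x_2 = 0 ↦ 1
x_1 = 1, x_2 = 1/2 ↦ 1
x_1 = 1, x_2 = 1 ↦ 1
Every assignment gives a value ≥ 1.

Yes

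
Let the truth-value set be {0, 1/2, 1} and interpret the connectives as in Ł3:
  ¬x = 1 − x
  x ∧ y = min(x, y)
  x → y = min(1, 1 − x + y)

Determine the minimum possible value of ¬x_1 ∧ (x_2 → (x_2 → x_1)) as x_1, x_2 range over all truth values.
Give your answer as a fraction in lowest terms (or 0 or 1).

0

Take x_1 = 0, x_2 = 1:
¬x_1 = ¬0 = 1
x_2 → x_1 = 1 → 0 = 0
x_2 → (x_2 → x_1) = 1 → 0 = 0
¬x_1 ∧ (x_2 → (x_2 → x_1)) = 1 ∧ 0 = 0
No assignment yields a value below 0, so this is the minimum.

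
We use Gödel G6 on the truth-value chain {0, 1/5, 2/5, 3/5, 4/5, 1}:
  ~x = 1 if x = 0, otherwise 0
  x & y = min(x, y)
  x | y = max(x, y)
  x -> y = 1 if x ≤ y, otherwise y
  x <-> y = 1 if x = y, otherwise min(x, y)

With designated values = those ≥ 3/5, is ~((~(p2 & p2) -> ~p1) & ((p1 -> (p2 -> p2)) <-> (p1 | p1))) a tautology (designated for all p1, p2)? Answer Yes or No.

No

Counterexample: take p1 = 1/5, p2 = 1/5.
p2 & p2 = 1/5 & 1/5 = 1/5
~(p2 & p2) = ~1/5 = 0
~p1 = ~1/5 = 0
~(p2 & p2) -> ~p1 = 0 -> 0 = 1
p2 -> p2 = 1/5 -> 1/5 = 1
p1 -> (p2 -> p2) = 1/5 -> 1 = 1
p1 | p1 = 1/5 | 1/5 = 1/5
(p1 -> (p2 -> p2)) <-> (p1 | p1) = 1 <-> 1/5 = 1/5
(~(p2 & p2) -> ~p1) & ((p1 -> (p2 -> p2)) <-> (p1 | p1)) = 1 & 1/5 = 1/5
~((~(p2 & p2) -> ~p1) & ((p1 -> (p2 -> p2)) <-> (p1 | p1))) = ~1/5 = 0
This gives 0, which is below 3/5.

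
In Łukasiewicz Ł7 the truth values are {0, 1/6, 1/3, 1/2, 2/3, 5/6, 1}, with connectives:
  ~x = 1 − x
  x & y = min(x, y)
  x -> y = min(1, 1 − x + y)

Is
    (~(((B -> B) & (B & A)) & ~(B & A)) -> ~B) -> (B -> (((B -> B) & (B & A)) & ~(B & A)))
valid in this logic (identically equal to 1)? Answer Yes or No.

At A = 2/3, B = 1, for instance:
B -> B = 1 -> 1 = 1
B & A = 1 & 2/3 = 2/3
(B -> B) & (B & A) = 1 & 2/3 = 2/3
B & A = 1 & 2/3 = 2/3
~(B & A) = ~2/3 = 1/3
((B -> B) & (B & A)) & ~(B & A) = 2/3 & 1/3 = 1/3
~(((B -> B) & (B & A)) & ~(B & A)) = ~1/3 = 2/3
~B = ~1 = 0
~(((B -> B) & (B & A)) & ~(B & A)) -> ~B = 2/3 -> 0 = 1/3
B -> (((B -> B) & (B & A)) & ~(B & A)) = 1 -> 1/3 = 1/3
(~(((B -> B) & (B & A)) & ~(B & A)) -> ~B) -> (B -> (((B -> B) & (B & A)) & ~(B & A))) = 1/3 -> 1/3 = 1
and checking the remaining 48 assignments likewise gives ≥ 1 in every case.

Yes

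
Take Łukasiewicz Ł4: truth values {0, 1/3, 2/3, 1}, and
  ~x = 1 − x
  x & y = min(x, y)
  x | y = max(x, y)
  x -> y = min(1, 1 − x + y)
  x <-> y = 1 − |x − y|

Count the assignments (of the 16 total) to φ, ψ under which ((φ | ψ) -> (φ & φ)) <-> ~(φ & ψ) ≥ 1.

5

φ = 0, ψ = 0 ↦ 1  ≥
φ = 0, ψ = 1/3 ↦ 2/3  <
φ = 0, ψ = 2/3 ↦ 1/3  <
φ = 0, ψ = 1 ↦ 0  <
φ = 1/3, ψ = 0 ↦ 1  ≥
φ = 1/3, ψ = 1/3 ↦ 2/3  <
φ = 1/3, ψ = 2/3 ↦ 1  ≥
φ = 1/3, ψ = 1 ↦ 2/3  <
φ = 2/3, ψ = 0 ↦ 1  ≥
φ = 2/3, ψ = 1/3 ↦ 2/3  <
φ = 2/3, ψ = 2/3 ↦ 1/3  <
φ = 2/3, ψ = 1 ↦ 2/3  <
φ = 1, ψ = 0 ↦ 1  ≥
φ = 1, ψ = 1/3 ↦ 2/3  <
φ = 1, ψ = 2/3 ↦ 1/3  <
φ = 1, ψ = 1 ↦ 0  <
So 5 of the 16 assignments meet the threshold.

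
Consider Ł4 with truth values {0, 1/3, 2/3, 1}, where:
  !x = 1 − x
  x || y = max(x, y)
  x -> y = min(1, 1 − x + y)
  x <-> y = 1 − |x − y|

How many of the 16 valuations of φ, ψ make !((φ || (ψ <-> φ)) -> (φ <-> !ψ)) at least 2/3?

φ = 0, ψ = 0 ↦ 1  ≥
φ = 0, ψ = 1/3 ↦ 1/3  <
φ = 0, ψ = 2/3 ↦ 0  <
φ = 0, ψ = 1 ↦ 0  <
φ = 1/3, ψ = 0 ↦ 1/3  <
φ = 1/3, ψ = 1/3 ↦ 1/3  <
φ = 1/3, ψ = 2/3 ↦ 0  <
φ = 1/3, ψ = 1 ↦ 0  <
φ = 2/3, ψ = 0 ↦ 0  <
φ = 2/3, ψ = 1/3 ↦ 0  <
φ = 2/3, ψ = 2/3 ↦ 1/3  <
φ = 2/3, ψ = 1 ↦ 1/3  <
φ = 1, ψ = 0 ↦ 0  <
φ = 1, ψ = 1/3 ↦ 1/3  <
φ = 1, ψ = 2/3 ↦ 2/3  ≥
φ = 1, ψ = 1 ↦ 1  ≥
So 3 of the 16 assignments meet the threshold.

3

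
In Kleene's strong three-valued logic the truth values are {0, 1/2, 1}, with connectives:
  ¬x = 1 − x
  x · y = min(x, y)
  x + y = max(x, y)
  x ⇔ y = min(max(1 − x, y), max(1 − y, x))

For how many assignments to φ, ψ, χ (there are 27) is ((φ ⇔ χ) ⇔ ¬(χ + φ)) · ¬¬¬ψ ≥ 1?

3

value 1: 3 assignments (counts)
value 1/2: 13 assignments
value 0: 11 assignments
So 3 of the 27 assignments meet the threshold.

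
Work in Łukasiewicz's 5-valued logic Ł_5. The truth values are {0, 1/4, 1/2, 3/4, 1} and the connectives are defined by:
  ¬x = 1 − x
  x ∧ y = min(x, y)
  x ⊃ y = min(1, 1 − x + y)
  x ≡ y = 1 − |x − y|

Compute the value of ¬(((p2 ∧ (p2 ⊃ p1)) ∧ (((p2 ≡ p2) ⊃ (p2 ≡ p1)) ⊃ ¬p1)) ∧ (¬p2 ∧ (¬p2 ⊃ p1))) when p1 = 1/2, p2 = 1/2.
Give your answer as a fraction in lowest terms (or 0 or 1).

1/2

p2 ⊃ p1 = 1/2 ⊃ 1/2 = 1
p2 ∧ (p2 ⊃ p1) = 1/2 ∧ 1 = 1/2
p2 ≡ p2 = 1/2 ≡ 1/2 = 1
p2 ≡ p1 = 1/2 ≡ 1/2 = 1
(p2 ≡ p2) ⊃ (p2 ≡ p1) = 1 ⊃ 1 = 1
¬p1 = ¬1/2 = 1/2
((p2 ≡ p2) ⊃ (p2 ≡ p1)) ⊃ ¬p1 = 1 ⊃ 1/2 = 1/2
(p2 ∧ (p2 ⊃ p1)) ∧ (((p2 ≡ p2) ⊃ (p2 ≡ p1)) ⊃ ¬p1) = 1/2 ∧ 1/2 = 1/2
¬p2 = ¬1/2 = 1/2
¬p2 = ¬1/2 = 1/2
¬p2 ⊃ p1 = 1/2 ⊃ 1/2 = 1
¬p2 ∧ (¬p2 ⊃ p1) = 1/2 ∧ 1 = 1/2
((p2 ∧ (p2 ⊃ p1)) ∧ (((p2 ≡ p2) ⊃ (p2 ≡ p1)) ⊃ ¬p1)) ∧ (¬p2 ∧ (¬p2 ⊃ p1)) = 1/2 ∧ 1/2 = 1/2
¬(((p2 ∧ (p2 ⊃ p1)) ∧ (((p2 ≡ p2) ⊃ (p2 ≡ p1)) ⊃ ¬p1)) ∧ (¬p2 ∧ (¬p2 ⊃ p1))) = ¬1/2 = 1/2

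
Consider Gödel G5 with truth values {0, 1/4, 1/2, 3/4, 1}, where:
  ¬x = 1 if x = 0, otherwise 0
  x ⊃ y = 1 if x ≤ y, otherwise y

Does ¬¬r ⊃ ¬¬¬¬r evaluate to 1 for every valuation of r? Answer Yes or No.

Yes

r = 0 ↦ 1
r = 1/4 ↦ 1
r = 1/2 ↦ 1
r = 3/4 ↦ 1
r = 1 ↦ 1
Every assignment gives a value ≥ 1.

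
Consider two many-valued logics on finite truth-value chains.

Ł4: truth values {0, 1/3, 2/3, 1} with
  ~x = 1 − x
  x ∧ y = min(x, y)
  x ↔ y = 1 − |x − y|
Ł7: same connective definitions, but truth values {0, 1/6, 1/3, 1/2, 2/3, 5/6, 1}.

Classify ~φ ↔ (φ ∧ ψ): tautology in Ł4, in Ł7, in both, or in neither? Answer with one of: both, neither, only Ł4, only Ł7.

neither

In Ł4: at φ = 0, ψ = 0 the value is 0 — not a tautology.
In Ł7: at φ = 0, ψ = 0 the value is 0 — not a tautology.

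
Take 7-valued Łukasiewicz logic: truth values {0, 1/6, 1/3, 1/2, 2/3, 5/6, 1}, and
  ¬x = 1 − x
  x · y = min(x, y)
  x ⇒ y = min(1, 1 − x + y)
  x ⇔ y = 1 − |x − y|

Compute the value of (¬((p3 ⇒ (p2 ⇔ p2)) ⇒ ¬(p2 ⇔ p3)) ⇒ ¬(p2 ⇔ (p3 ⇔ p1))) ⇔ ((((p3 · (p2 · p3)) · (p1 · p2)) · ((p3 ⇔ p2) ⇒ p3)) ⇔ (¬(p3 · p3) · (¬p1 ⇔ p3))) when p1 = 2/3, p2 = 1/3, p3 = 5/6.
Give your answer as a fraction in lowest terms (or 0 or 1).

5/6

p2 ⇔ p2 = 1/3 ⇔ 1/3 = 1
p3 ⇒ (p2 ⇔ p2) = 5/6 ⇒ 1 = 1
p2 ⇔ p3 = 1/3 ⇔ 5/6 = 1/2
¬(p2 ⇔ p3) = ¬1/2 = 1/2
(p3 ⇒ (p2 ⇔ p2)) ⇒ ¬(p2 ⇔ p3) = 1 ⇒ 1/2 = 1/2
¬((p3 ⇒ (p2 ⇔ p2)) ⇒ ¬(p2 ⇔ p3)) = ¬1/2 = 1/2
p3 ⇔ p1 = 5/6 ⇔ 2/3 = 5/6
p2 ⇔ (p3 ⇔ p1) = 1/3 ⇔ 5/6 = 1/2
¬(p2 ⇔ (p3 ⇔ p1)) = ¬1/2 = 1/2
¬((p3 ⇒ (p2 ⇔ p2)) ⇒ ¬(p2 ⇔ p3)) ⇒ ¬(p2 ⇔ (p3 ⇔ p1)) = 1/2 ⇒ 1/2 = 1
p2 · p3 = 1/3 · 5/6 = 1/3
p3 · (p2 · p3) = 5/6 · 1/3 = 1/3
p1 · p2 = 2/3 · 1/3 = 1/3
(p3 · (p2 · p3)) · (p1 · p2) = 1/3 · 1/3 = 1/3
p3 ⇔ p2 = 5/6 ⇔ 1/3 = 1/2
(p3 ⇔ p2) ⇒ p3 = 1/2 ⇒ 5/6 = 1
((p3 · (p2 · p3)) · (p1 · p2)) · ((p3 ⇔ p2) ⇒ p3) = 1/3 · 1 = 1/3
p3 · p3 = 5/6 · 5/6 = 5/6
¬(p3 · p3) = ¬5/6 = 1/6
¬p1 = ¬2/3 = 1/3
¬p1 ⇔ p3 = 1/3 ⇔ 5/6 = 1/2
¬(p3 · p3) · (¬p1 ⇔ p3) = 1/6 · 1/2 = 1/6
(((p3 · (p2 · p3)) · (p1 · p2)) · ((p3 ⇔ p2) ⇒ p3)) ⇔ (¬(p3 · p3) · (¬p1 ⇔ p3)) = 1/3 ⇔ 1/6 = 5/6
(¬((p3 ⇒ (p2 ⇔ p2)) ⇒ ¬(p2 ⇔ p3)) ⇒ ¬(p2 ⇔ (p3 ⇔ p1))) ⇔ ((((p3 · (p2 · p3)) · (p1 · p2)) · ((p3 ⇔ p2) ⇒ p3)) ⇔ (¬(p3 · p3) · (¬p1 ⇔ p3))) = 1 ⇔ 5/6 = 5/6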